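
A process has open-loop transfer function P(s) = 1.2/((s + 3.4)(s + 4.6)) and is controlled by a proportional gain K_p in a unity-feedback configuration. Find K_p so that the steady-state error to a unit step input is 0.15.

The loop is type 0, so e_ss(step) = 1/(1 + K_pos) with K_pos = K_p·P(0).
P(0) = 0.07673. Require 1/(1 + K_p·0.07673) = 0.15, so 1 + 0.07673·K_p = 6.667.
K_p = (6.667 − 1)/0.07673 = 73.9.

K_p = 73.9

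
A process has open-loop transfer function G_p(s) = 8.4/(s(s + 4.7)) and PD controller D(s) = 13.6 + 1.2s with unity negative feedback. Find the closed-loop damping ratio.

ζ = 0.691

Forward path: (13.6 + 1.2s)·8.4/(s(s+4.7)). The closed-loop characteristic equation is s² + (4.7 + 8.4·1.2)s + 8.4·13.6 = 0.
That is s² + 14.78s + 114.2 = 0, so ω_n = 10.69 rad/s and ζ = 14.78/(2·10.69) = 0.6914.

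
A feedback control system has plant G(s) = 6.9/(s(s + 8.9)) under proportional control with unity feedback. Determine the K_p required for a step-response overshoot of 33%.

From %OS = 100·exp(−πζ/√(1−ζ²)) = 33%, ζ = −ln(0.33)/√(π²+ln²(0.33)) = 0.3328.
Characteristic equation s² + 8.9s + 6.9K_p = 0 gives ζ = 8.9/(2√(6.9K_p)).
Setting ζ = 0.3328: √(6.9K_p) = 8.9/(2·0.3328) = 13.37, so K_p = 178.8/6.9 = 25.9.

K_p = 25.9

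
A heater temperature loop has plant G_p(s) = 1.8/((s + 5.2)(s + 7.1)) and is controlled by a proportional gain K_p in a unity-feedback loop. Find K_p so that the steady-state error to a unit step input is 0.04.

K_p = 492

Steady-state error for a unit step on this type-0 loop is 1/(1 + K_p·G_p(0)).
G_p(0) = 0.04875. Require 1/(1 + K_p·0.04875) = 0.04, so 1 + 0.04875·K_p = 25.
K_p = (25 − 1)/0.04875 = 492.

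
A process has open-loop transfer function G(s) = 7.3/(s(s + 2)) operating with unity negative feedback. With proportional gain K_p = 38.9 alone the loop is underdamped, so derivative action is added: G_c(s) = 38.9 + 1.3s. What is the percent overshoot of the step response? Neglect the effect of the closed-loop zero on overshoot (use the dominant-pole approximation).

32%

Forward path: (38.9 + 1.3s)·7.3/(s(s+2)). The closed-loop characteristic equation is s² + (2 + 7.3·1.3)s + 7.3·38.9 = 0.
That is s² + 11.49s + 284 = 0, so ω_n = 16.85 rad/s and ζ = 11.49/(2·16.85) = 0.3409.
%OS = 100·exp(−πζ/√(1−ζ²)) = 32%.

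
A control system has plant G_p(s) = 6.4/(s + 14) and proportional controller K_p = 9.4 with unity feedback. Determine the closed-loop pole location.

s = -74.16

Closed-loop transfer function: T(s) = K_p·G_p(s)/(1 + K_p·G_p(s)) = 60.16/(s + 14 + 60.16) = 60.16/(s + 74.16).
The closed-loop pole is at s = −74.16.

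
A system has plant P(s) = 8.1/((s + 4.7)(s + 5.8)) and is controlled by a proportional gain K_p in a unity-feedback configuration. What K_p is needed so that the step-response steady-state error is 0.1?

The loop is type 0, so e_ss(step) = 1/(1 + K_pos) with K_pos = K_p·P(0).
P(0) = 0.2971. Require 1/(1 + K_p·0.2971) = 0.1, so 1 + 0.2971·K_p = 10.
K_p = (10 − 1)/0.2971 = 30.3.

K_p = 30.3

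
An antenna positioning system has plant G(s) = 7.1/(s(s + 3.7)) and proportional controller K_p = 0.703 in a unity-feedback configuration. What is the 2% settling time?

T_s ≈ 2.16 s

From 1 + K_pG(s) = 0: s² + 3.7s + 4.991 = 0 ⇒ ω_n = 2.234, ζ = 0.8281.
2% settling time T_s ≈ 4/(ζω_n) = 4/1.85 = 2.16 s.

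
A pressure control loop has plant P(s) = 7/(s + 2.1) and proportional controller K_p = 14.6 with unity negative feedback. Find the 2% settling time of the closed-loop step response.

Closed-loop transfer function: T(s) = K_p·P(s)/(1 + K_p·P(s)) = 102.2/(s + 2.1 + 102.2) = 102.2/(s + 104.3).
Time constant τ = 1/104.3 = 0.009588 s, so the 2% settling time is about 4τ = 0.0384 s.

T_s ≈ 0.0384 s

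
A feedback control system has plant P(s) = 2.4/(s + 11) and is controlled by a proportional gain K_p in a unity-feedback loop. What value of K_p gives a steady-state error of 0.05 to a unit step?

K_p = 87.1

For a type-0 loop with proportional control, e_ss = 1/(1 + K_p·P(0)).
P(0) = 0.2182. Require 1/(1 + K_p·0.2182) = 0.05, so 1 + 0.2182·K_p = 20.
K_p = (20 − 1)/0.2182 = 87.1.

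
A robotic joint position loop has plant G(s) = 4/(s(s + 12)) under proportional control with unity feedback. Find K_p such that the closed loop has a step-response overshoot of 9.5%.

From %OS = 100·exp(−πζ/√(1−ζ²)) = 9.5%, ζ = −ln(0.095)/√(π²+ln²(0.095)) = 0.5996.
Characteristic equation s² + 12s + 4K_p = 0 gives ζ = 12/(2√(4K_p)).
Setting ζ = 0.5996: √(4K_p) = 12/(2·0.5996) = 10.01, so K_p = 100.1/4 = 25.

K_p = 25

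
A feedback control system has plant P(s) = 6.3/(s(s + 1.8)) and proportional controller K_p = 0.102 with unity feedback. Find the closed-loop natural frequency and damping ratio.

ω_n = 0.802 rad/s, ζ = 1.12

1 + K_p·P(s) = 0 gives s² + 1.8s + 0.6426 = 0.
So ω_n² = 0.6426 ⇒ ω_n = 0.8016 rad/s, and ζ = 1.8/(2ω_n) = 1.12.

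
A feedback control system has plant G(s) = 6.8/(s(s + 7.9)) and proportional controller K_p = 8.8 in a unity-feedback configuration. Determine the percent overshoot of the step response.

The closed-loop denominator s² + 7.9s + 59.84 gives ω_n = √59.84 = 7.736 and ζ = 7.9/(2ω_n) = 0.5106.
%OS = 100·exp(−πζ/√(1−ζ²)) = 100·exp(−π·0.5106/√0.7393) = 15.5%.

15.5%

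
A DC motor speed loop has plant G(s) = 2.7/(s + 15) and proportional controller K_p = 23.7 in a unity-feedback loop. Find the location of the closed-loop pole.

Closed-loop transfer function: T(s) = K_p·G(s)/(1 + K_p·G(s)) = 63.99/(s + 15 + 63.99) = 63.99/(s + 78.99).
The closed-loop pole is at s = −78.99.

s = -78.99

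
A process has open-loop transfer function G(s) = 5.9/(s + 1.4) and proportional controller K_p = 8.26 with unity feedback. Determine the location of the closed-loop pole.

s = -50.13

Closed-loop transfer function: T(s) = K_p·G(s)/(1 + K_p·G(s)) = 48.73/(s + 1.4 + 48.73) = 48.73/(s + 50.13).
The closed-loop pole is at s = −50.13.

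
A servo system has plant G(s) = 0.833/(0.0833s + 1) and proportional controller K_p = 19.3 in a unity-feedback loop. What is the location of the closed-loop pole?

s = -205

Closed loop: T(s) = K_p·G/(1+K_p·G) = 16.08/(0.0833s + 1 + 16.08), with pole at s = −(1 + 16.08)/0.0833 = −205.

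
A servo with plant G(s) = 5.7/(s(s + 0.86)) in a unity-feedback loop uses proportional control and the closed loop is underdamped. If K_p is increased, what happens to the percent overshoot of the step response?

ζ = 0.86/(2√(5.7K_p)) decreases as K_p grows; lower damping means more overshoot.

increase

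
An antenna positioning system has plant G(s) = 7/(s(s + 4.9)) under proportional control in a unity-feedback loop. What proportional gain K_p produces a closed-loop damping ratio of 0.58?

K_p = 2.55

Closed-loop characteristic equation: s² + 4.9s + K_p·7 = 0.
So ω_n = √(7K_p) and 2ζω_n = 4.9, giving ζ = 4.9/(2√(7K_p)).
Setting ζ = 0.58: √(7K_p) = 4.9/(2·0.58) = 4.224, so K_p = 17.84/7 = 2.55.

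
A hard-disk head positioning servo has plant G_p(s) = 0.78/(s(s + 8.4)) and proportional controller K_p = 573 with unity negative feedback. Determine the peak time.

T_p = 0.152 s

Closed-loop characteristic equation: s² + 8.4s + 446.9 = 0, so ω_n = 21.14 rad/s and ζ = 8.4/(2·21.14) = 0.1987.
Damped frequency ω_d = ω_n√(1−ζ²) = 20.72 rad/s, so peak time T_p = π/ω_d = 0.152 s.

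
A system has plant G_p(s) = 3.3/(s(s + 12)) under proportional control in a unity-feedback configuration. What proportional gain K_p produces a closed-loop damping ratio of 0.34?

Closed-loop characteristic equation: s² + 12s + K_p·3.3 = 0.
So ω_n = √(3.3K_p) and 2ζω_n = 12, giving ζ = 12/(2√(3.3K_p)).
Setting ζ = 0.34: √(3.3K_p) = 12/(2·0.34) = 17.65, so K_p = 311.4/3.3 = 94.4.

K_p = 94.4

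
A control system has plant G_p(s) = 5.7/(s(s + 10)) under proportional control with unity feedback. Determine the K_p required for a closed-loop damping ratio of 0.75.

K_p = 7.8

Closed-loop characteristic equation: s² + 10s + K_p·5.7 = 0.
So ω_n = √(5.7K_p) and 2ζω_n = 10, giving ζ = 10/(2√(5.7K_p)).
Setting ζ = 0.75: √(5.7K_p) = 10/(2·0.75) = 6.667, so K_p = 44.44/5.7 = 7.8.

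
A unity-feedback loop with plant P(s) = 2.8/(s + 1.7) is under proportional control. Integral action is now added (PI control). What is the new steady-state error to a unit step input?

Adding integral action puts a pole at s = 0 in the forward path, raising the system type to 1; a type-1 loop has zero steady-state error to a step.

0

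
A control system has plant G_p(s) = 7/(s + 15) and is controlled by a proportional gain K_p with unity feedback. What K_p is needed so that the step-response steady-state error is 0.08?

Steady-state error for a unit step on this type-0 loop is 1/(1 + K_p·G_p(0)).
G_p(0) = 0.4667. Require 1/(1 + K_p·0.4667) = 0.08, so 1 + 0.4667·K_p = 12.5.
K_p = (12.5 − 1)/0.4667 = 24.6.

K_p = 24.6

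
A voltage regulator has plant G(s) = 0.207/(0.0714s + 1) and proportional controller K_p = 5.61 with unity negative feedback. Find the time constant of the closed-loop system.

τ = 0.033 s

Closed loop: T(s) = K_p·G/(1+K_p·G) = 1.161/(0.0714s + 1 + 1.161), with pole at s = −(1 + 1.161)/0.0714 = −30.27.
Closed-loop time constant τ = 1/30.27 = 0.033 s.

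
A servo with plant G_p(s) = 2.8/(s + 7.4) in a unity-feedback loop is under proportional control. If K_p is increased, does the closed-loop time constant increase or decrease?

The closed-loop bandwidth 7.4+K_p·2.8 grows with K_p, so τ shrinks.

decrease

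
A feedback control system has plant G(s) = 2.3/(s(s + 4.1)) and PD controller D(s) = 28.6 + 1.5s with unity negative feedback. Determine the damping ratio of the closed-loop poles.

Forward path: (28.6 + 1.5s)·2.3/(s(s+4.1)). The closed-loop characteristic equation is s² + (4.1 + 2.3·1.5)s + 2.3·28.6 = 0.
That is s² + 7.55s + 65.78 = 0, so ω_n = 8.11 rad/s and ζ = 7.55/(2·8.11) = 0.4654.

ζ = 0.465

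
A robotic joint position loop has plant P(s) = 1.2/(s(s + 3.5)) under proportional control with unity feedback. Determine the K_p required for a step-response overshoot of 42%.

From %OS = 100·exp(−πζ/√(1−ζ²)) = 42%, ζ = −ln(0.42)/√(π²+ln²(0.42)) = 0.2662.
Characteristic equation s² + 3.5s + 1.2K_p = 0 gives ζ = 3.5/(2√(1.2K_p)).
Setting ζ = 0.2662: √(1.2K_p) = 3.5/(2·0.2662) = 6.575, so K_p = 43.23/1.2 = 36.

K_p = 36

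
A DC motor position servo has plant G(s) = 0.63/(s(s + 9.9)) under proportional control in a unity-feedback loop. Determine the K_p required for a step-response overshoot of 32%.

From %OS = 100·exp(−πζ/√(1−ζ²)) = 32%, ζ = −ln(0.32)/√(π²+ln²(0.32)) = 0.341.
Characteristic equation s² + 9.9s + 0.63K_p = 0 gives ζ = 9.9/(2√(0.63K_p)).
Setting ζ = 0.341: √(0.63K_p) = 9.9/(2·0.341) = 14.52, so K_p = 210.8/0.63 = 335.

K_p = 335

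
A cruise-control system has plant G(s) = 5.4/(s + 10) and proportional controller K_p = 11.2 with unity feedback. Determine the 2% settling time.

Closed-loop transfer function: T(s) = K_p·G(s)/(1 + K_p·G(s)) = 60.48/(s + 10 + 60.48) = 60.48/(s + 70.48).
Time constant τ = 1/70.48 = 0.01419 s, so the 2% settling time is about 4τ = 0.0568 s.

T_s ≈ 0.0568 s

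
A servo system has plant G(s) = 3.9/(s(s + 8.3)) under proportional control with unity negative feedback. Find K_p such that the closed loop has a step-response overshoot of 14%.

K_p = 15.7

From %OS = 100·exp(−πζ/√(1−ζ²)) = 14%, ζ = −ln(0.14)/√(π²+ln²(0.14)) = 0.5305.
Characteristic equation s² + 8.3s + 3.9K_p = 0 gives ζ = 8.3/(2√(3.9K_p)).
Setting ζ = 0.5305: √(3.9K_p) = 8.3/(2·0.5305) = 7.823, so K_p = 61.19/3.9 = 15.7.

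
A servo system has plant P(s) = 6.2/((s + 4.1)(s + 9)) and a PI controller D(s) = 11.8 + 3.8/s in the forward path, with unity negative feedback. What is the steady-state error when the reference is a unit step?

The open loop D(s)P(s) has a pole at the origin (type 1), so the static position error constant is infinite and e_ss = 1/(1+∞) = 0.

0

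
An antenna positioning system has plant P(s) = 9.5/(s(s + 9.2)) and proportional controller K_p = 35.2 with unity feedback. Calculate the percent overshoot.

44.2%

The closed-loop denominator s² + 9.2s + 334.4 gives ω_n = √334.4 = 18.29 and ζ = 9.2/(2ω_n) = 0.2516.
%OS = 100·exp(−πζ/√(1−ζ²)) = 100·exp(−π·0.2516/√0.9367) = 44.2%.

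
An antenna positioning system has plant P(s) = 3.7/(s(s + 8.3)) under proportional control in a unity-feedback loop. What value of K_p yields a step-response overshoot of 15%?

From %OS = 100·exp(−πζ/√(1−ζ²)) = 15%, ζ = −ln(0.15)/√(π²+ln²(0.15)) = 0.5169.
Characteristic equation s² + 8.3s + 3.7K_p = 0 gives ζ = 8.3/(2√(3.7K_p)).
Setting ζ = 0.5169: √(3.7K_p) = 8.3/(2·0.5169) = 8.028, so K_p = 64.45/3.7 = 17.4.

K_p = 17.4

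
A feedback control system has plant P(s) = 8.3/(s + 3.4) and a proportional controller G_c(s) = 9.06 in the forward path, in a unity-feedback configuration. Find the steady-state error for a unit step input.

The loop is type 0. Static position error constant K_pos = G_c(0)·P(0) = 9.06·2.441 = 22.12.
Steady-state error to a unit step: e_ss = 1/(1+K_pos) = 1/23.12 = 0.0433.

0.0433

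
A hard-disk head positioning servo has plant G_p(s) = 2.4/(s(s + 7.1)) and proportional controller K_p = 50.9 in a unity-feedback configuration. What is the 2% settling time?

T_s ≈ 1.13 s

Closed-loop characteristic equation: s² + 7.1s + 122.2 = 0, so ω_n = 11.05 rad/s and ζ = 7.1/(2·11.05) = 0.3212.
2% settling time T_s ≈ 4/(ζω_n) = 4/3.55 = 1.13 s.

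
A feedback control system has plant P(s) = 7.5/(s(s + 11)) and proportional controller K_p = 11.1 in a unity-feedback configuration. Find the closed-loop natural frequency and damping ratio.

ω_n = 9.12 rad/s, ζ = 0.603

With unity feedback the closed-loop characteristic equation is s² + 11s + 11.1·7.5 = s² + 11s + 83.25 = 0.
So ω_n² = 83.25 ⇒ ω_n = 9.124 rad/s, and ζ = 11/(2ω_n) = 0.603.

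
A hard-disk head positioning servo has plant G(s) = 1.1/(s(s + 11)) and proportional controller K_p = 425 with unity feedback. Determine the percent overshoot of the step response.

43.8%

From 1 + K_pG(s) = 0: s² + 11s + 467.5 = 0 ⇒ ω_n = 21.62, ζ = 0.2544.
%OS = 100·exp(−πζ/√(1−ζ²)) = 100·exp(−π·0.2544/√0.9353) = 43.8%.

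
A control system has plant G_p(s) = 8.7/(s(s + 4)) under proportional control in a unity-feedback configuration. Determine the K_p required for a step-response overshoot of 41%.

K_p = 6.17

From %OS = 100·exp(−πζ/√(1−ζ²)) = 41%, ζ = −ln(0.41)/√(π²+ln²(0.41)) = 0.273.
Characteristic equation s² + 4s + 8.7K_p = 0 gives ζ = 4/(2√(8.7K_p)).
Setting ζ = 0.273: √(8.7K_p) = 4/(2·0.273) = 7.325, so K_p = 53.66/8.7 = 6.17.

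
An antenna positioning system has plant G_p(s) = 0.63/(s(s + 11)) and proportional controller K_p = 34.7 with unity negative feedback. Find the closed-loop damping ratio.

ζ = 1.18

1 + K_p·G_p(s) = 0 gives s² + 11s + 21.86 = 0.
Matching s² + 2ζω_n s + ω_n²: ω_n = √21.86 = 4.676 rad/s and 2ζω_n = 11, so ζ = 11/(2·4.676) = 1.18.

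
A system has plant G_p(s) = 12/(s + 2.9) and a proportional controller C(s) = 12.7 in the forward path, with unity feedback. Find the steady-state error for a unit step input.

0.0187

The loop is type 0. Static position error constant K_pos = C(0)·G_p(0) = 12.7·4.138 = 52.55.
Steady-state error to a unit step: e_ss = 1/(1+K_pos) = 1/53.55 = 0.0187.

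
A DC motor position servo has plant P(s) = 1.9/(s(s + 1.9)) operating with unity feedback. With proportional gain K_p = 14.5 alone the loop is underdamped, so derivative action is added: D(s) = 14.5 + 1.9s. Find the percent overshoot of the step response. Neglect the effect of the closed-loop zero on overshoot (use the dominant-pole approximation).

Forward path: (14.5 + 1.9s)·1.9/(s(s+1.9)). The closed-loop characteristic equation is s² + (1.9 + 1.9·1.9)s + 1.9·14.5 = 0.
That is s² + 5.51s + 27.55 = 0, so ω_n = 5.249 rad/s and ζ = 5.51/(2·5.249) = 0.5249.
%OS = 100·exp(−πζ/√(1−ζ²)) = 14.4%.

14.4%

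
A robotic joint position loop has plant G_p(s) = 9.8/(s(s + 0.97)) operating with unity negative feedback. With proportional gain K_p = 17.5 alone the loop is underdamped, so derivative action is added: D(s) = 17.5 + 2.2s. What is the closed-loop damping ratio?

ζ = 0.86

Forward path: (17.5 + 2.2s)·9.8/(s(s+0.97)). The closed-loop characteristic equation is s² + (0.97 + 9.8·2.2)s + 9.8·17.5 = 0.
That is s² + 22.53s + 171.5 = 0, so ω_n = 13.1 rad/s and ζ = 22.53/(2·13.1) = 0.8602.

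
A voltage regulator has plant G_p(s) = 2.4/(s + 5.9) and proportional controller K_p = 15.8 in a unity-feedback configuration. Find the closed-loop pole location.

s = -43.82

Closed-loop transfer function: T(s) = K_p·G_p(s)/(1 + K_p·G_p(s)) = 37.92/(s + 5.9 + 37.92) = 37.92/(s + 43.82).
The closed-loop pole is at s = −43.82.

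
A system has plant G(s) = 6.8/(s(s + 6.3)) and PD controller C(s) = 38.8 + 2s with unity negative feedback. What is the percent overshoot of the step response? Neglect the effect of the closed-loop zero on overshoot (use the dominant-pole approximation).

8.76%

Forward path: (38.8 + 2s)·6.8/(s(s+6.3)). The closed-loop characteristic equation is s² + (6.3 + 6.8·2)s + 6.8·38.8 = 0.
That is s² + 19.9s + 263.8 = 0, so ω_n = 16.24 rad/s and ζ = 19.9/(2·16.24) = 0.6126.
%OS = 100·exp(−πζ/√(1−ζ²)) = 8.76%.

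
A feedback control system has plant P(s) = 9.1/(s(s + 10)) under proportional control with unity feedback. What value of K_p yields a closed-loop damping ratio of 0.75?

Closed-loop characteristic equation: s² + 10s + K_p·9.1 = 0.
So ω_n = √(9.1K_p) and 2ζω_n = 10, giving ζ = 10/(2√(9.1K_p)).
Setting ζ = 0.75: √(9.1K_p) = 10/(2·0.75) = 6.667, so K_p = 44.44/9.1 = 4.88.

K_p = 4.88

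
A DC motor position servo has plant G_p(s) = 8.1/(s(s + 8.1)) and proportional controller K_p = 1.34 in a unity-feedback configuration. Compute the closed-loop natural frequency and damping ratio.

The closed-loop denominator is s(s+8.1) + 1.34·8.1 = s² + 8.1s + 10.85.
So ω_n² = 10.85 ⇒ ω_n = 3.295 rad/s, and ζ = 8.1/(2ω_n) = 1.23.

ω_n = 3.29 rad/s, ζ = 1.23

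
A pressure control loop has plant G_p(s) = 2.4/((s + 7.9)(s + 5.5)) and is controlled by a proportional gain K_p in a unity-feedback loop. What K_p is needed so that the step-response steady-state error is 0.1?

For a type-0 loop with proportional control, e_ss = 1/(1 + K_p·G_p(0)).
G_p(0) = 0.05524. Require 1/(1 + K_p·0.05524) = 0.1, so 1 + 0.05524·K_p = 10.
K_p = (10 − 1)/0.05524 = 163.

K_p = 163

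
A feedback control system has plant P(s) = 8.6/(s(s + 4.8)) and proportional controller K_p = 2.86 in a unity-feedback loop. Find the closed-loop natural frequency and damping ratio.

With unity feedback the closed-loop characteristic equation is s² + 4.8s + 2.86·8.6 = s² + 4.8s + 24.6 = 0.
Matching s² + 2ζω_n s + ω_n²: ω_n = √24.6 = 4.959 rad/s and 2ζω_n = 4.8, so ζ = 4.8/(2·4.959) = 0.484.

ω_n = 4.96 rad/s, ζ = 0.484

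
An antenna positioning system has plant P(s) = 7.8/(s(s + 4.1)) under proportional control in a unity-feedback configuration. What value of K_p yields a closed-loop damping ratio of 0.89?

K_p = 0.68

Closed-loop characteristic equation: s² + 4.1s + K_p·7.8 = 0.
So ω_n = √(7.8K_p) and 2ζω_n = 4.1, giving ζ = 4.1/(2√(7.8K_p)).
Setting ζ = 0.89: √(7.8K_p) = 4.1/(2·0.89) = 2.303, so K_p = 5.306/7.8 = 0.68.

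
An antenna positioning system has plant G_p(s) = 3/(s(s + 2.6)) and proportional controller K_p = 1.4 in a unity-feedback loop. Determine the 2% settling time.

T_s ≈ 3.08 s

Closed-loop characteristic equation: s² + 2.6s + 4.2 = 0, so ω_n = 2.049 rad/s and ζ = 2.6/(2·2.049) = 0.6343.
2% settling time T_s ≈ 4/(ζω_n) = 4/1.3 = 3.08 s.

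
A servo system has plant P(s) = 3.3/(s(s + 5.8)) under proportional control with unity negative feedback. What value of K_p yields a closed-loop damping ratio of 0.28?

K_p = 32.5

Closed-loop characteristic equation: s² + 5.8s + K_p·3.3 = 0.
So ω_n = √(3.3K_p) and 2ζω_n = 5.8, giving ζ = 5.8/(2√(3.3K_p)).
Setting ζ = 0.28: √(3.3K_p) = 5.8/(2·0.28) = 10.36, so K_p = 107.3/3.3 = 32.5.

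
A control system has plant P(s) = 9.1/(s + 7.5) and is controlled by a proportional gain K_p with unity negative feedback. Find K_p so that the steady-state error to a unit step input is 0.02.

K_p = 40.4

For a type-0 loop with proportional control, e_ss = 1/(1 + K_p·P(0)).
P(0) = 1.213. Require 1/(1 + K_p·1.213) = 0.02, so 1 + 1.213·K_p = 50.
K_p = (50 − 1)/1.213 = 40.4.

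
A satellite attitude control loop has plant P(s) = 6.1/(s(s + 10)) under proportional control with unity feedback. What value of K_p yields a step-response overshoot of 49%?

K_p = 83.6

From %OS = 100·exp(−πζ/√(1−ζ²)) = 49%, ζ = −ln(0.49)/√(π²+ln²(0.49)) = 0.2214.
Characteristic equation s² + 10s + 6.1K_p = 0 gives ζ = 10/(2√(6.1K_p)).
Setting ζ = 0.2214: √(6.1K_p) = 10/(2·0.2214) = 22.58, so K_p = 509.9/6.1 = 83.6.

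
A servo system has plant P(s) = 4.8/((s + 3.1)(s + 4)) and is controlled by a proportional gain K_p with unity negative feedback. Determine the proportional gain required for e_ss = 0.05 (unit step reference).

K_p = 49.1

For a type-0 loop with proportional control, e_ss = 1/(1 + K_p·P(0)).
P(0) = 0.3871. Require 1/(1 + K_p·0.3871) = 0.05, so 1 + 0.3871·K_p = 20.
K_p = (20 − 1)/0.3871 = 49.1.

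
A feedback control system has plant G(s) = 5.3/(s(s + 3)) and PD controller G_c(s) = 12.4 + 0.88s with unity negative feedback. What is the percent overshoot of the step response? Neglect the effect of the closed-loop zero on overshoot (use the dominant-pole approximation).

18.5%

Forward path: (12.4 + 0.88s)·5.3/(s(s+3)). The closed-loop characteristic equation is s² + (3 + 5.3·0.88)s + 5.3·12.4 = 0.
That is s² + 7.664s + 65.72 = 0, so ω_n = 8.107 rad/s and ζ = 7.664/(2·8.107) = 0.4727.
%OS = 100·exp(−πζ/√(1−ζ²)) = 18.5%.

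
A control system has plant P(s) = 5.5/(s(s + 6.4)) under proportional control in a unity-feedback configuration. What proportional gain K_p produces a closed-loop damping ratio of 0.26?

Closed-loop characteristic equation: s² + 6.4s + K_p·5.5 = 0.
So ω_n = √(5.5K_p) and 2ζω_n = 6.4, giving ζ = 6.4/(2√(5.5K_p)).
Setting ζ = 0.26: √(5.5K_p) = 6.4/(2·0.26) = 12.31, so K_p = 151.5/5.5 = 27.5.

K_p = 27.5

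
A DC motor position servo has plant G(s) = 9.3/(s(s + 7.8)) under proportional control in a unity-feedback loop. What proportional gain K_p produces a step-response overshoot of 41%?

K_p = 21.9

From %OS = 100·exp(−πζ/√(1−ζ²)) = 41%, ζ = −ln(0.41)/√(π²+ln²(0.41)) = 0.273.
Characteristic equation s² + 7.8s + 9.3K_p = 0 gives ζ = 7.8/(2√(9.3K_p)).
Setting ζ = 0.273: √(9.3K_p) = 7.8/(2·0.273) = 14.28, so K_p = 204/9.3 = 21.9.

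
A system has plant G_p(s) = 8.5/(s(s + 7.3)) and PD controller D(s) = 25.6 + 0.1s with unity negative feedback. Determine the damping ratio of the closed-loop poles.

Forward path: (25.6 + 0.1s)·8.5/(s(s+7.3)). The closed-loop characteristic equation is s² + (7.3 + 8.5·0.1)s + 8.5·25.6 = 0.
That is s² + 8.15s + 217.6 = 0, so ω_n = 14.75 rad/s and ζ = 8.15/(2·14.75) = 0.2762.

ζ = 0.276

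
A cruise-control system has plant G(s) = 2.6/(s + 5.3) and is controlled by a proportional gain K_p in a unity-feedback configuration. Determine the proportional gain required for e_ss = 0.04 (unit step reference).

The loop is type 0, so e_ss(step) = 1/(1 + K_pos) with K_pos = K_p·G(0).
G(0) = 0.4906. Require 1/(1 + K_p·0.4906) = 0.04, so 1 + 0.4906·K_p = 25.
K_p = (25 − 1)/0.4906 = 48.9.

K_p = 48.9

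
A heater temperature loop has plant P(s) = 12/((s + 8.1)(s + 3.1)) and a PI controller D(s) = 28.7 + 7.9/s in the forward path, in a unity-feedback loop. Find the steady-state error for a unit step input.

0

The open loop D(s)P(s) has a pole at the origin (type 1), so the static position error constant is infinite and e_ss = 1/(1+∞) = 0.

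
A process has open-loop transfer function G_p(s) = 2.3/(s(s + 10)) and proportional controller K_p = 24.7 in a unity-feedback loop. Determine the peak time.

T_p = 0.557 s

The closed-loop denominator s² + 10s + 56.81 gives ω_n = √56.81 = 7.537 and ζ = 10/(2ω_n) = 0.6634.
Damped frequency ω_d = ω_n√(1−ζ²) = 5.64 rad/s, so peak time T_p = π/ω_d = 0.557 s.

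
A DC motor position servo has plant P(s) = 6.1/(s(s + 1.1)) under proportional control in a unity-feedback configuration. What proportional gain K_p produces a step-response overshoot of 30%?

From %OS = 100·exp(−πζ/√(1−ζ²)) = 30%, ζ = −ln(0.3)/√(π²+ln²(0.3)) = 0.3579.
Characteristic equation s² + 1.1s + 6.1K_p = 0 gives ζ = 1.1/(2√(6.1K_p)).
Setting ζ = 0.3579: √(6.1K_p) = 1.1/(2·0.3579) = 1.537, so K_p = 2.362/6.1 = 0.387.

K_p = 0.387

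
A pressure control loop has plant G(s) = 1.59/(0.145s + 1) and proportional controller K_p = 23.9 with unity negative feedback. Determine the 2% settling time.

Closed loop: T(s) = K_p·G/(1+K_p·G) = 38/(0.145s + 1 + 38), with pole at s = −(1 + 38)/0.145 = −269.
τ = 1/269 = 0.003718 s, so 2% settling time ≈ 4τ = 0.0149 s.

T_s ≈ 0.0149 s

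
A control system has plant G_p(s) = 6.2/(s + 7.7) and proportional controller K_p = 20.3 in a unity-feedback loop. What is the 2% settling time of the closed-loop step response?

Closed-loop transfer function: T(s) = K_p·G_p(s)/(1 + K_p·G_p(s)) = 125.9/(s + 7.7 + 125.9) = 125.9/(s + 133.6).
Time constant τ = 1/133.6 = 0.007487 s, so the 2% settling time is about 4τ = 0.0299 s.

T_s ≈ 0.0299 s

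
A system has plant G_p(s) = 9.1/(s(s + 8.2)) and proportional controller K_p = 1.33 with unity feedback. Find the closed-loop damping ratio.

1 + K_p·G_p(s) = 0 gives s² + 8.2s + 12.1 = 0.
So ω_n² = 12.1 ⇒ ω_n = 3.479 rad/s, and ζ = 8.2/(2ω_n) = 1.18.

ζ = 1.18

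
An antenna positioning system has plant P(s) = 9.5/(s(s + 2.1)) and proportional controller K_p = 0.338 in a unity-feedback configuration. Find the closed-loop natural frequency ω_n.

ω_n = 1.79 rad/s

1 + K_p·P(s) = 0 gives s² + 2.1s + 3.211 = 0.
Matching s² + 2ζω_n s + ω_n²: ω_n = √3.211 = 1.792 rad/s and 2ζω_n = 2.1, so ζ = 2.1/(2·1.792) = 0.586.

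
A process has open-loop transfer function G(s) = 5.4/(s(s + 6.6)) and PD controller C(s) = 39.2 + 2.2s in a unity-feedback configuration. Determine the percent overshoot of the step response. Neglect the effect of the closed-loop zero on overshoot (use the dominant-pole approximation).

7.56%

Forward path: (39.2 + 2.2s)·5.4/(s(s+6.6)). The closed-loop characteristic equation is s² + (6.6 + 5.4·2.2)s + 5.4·39.2 = 0.
That is s² + 18.48s + 211.7 = 0, so ω_n = 14.55 rad/s and ζ = 18.48/(2·14.55) = 0.6351.
%OS = 100·exp(−πζ/√(1−ζ²)) = 7.56%.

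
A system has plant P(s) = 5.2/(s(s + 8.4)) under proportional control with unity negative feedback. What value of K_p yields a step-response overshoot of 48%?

K_p = 65.5

From %OS = 100·exp(−πζ/√(1−ζ²)) = 48%, ζ = −ln(0.48)/√(π²+ln²(0.48)) = 0.2275.
Characteristic equation s² + 8.4s + 5.2K_p = 0 gives ζ = 8.4/(2√(5.2K_p)).
Setting ζ = 0.2275: √(5.2K_p) = 8.4/(2·0.2275) = 18.46, so K_p = 340.8/5.2 = 65.5.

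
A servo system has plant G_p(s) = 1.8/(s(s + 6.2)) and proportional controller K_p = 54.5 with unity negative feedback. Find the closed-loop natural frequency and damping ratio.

ω_n = 9.9 rad/s, ζ = 0.313

The closed-loop denominator is s(s+6.2) + 54.5·1.8 = s² + 6.2s + 98.1.
Matching s² + 2ζω_n s + ω_n²: ω_n = √98.1 = 9.905 rad/s and 2ζω_n = 6.2, so ζ = 6.2/(2·9.905) = 0.313.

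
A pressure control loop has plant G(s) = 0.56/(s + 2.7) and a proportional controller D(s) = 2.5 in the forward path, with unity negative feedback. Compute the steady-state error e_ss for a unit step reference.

0.659

The loop is type 0. Static position error constant K_pos = D(0)·G(0) = 2.5·0.2074 = 0.5185.
Steady-state error to a unit step: e_ss = 1/(1+K_pos) = 1/1.519 = 0.659.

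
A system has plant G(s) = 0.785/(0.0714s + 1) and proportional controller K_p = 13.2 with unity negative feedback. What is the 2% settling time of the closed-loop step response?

T_s ≈ 0.0251 s

Closed loop: T(s) = K_p·G/(1+K_p·G) = 10.36/(0.0714s + 1 + 10.36), with pole at s = −(1 + 10.36)/0.0714 = −159.1.
τ = 1/159.1 = 0.006284 s, so 2% settling time ≈ 4τ = 0.0251 s.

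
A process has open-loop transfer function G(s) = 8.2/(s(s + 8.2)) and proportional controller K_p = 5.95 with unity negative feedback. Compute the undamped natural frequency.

ω_n = 6.98 rad/s

With unity feedback the closed-loop characteristic equation is s² + 8.2s + 5.95·8.2 = s² + 8.2s + 48.79 = 0.
So ω_n² = 48.79 ⇒ ω_n = 6.985 rad/s, and ζ = 8.2/(2ω_n) = 0.587.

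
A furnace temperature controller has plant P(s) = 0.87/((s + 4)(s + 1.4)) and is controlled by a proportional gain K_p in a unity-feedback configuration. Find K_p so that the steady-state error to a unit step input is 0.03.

For a type-0 loop with proportional control, e_ss = 1/(1 + K_p·P(0)).
P(0) = 0.1554. Require 1/(1 + K_p·0.1554) = 0.03, so 1 + 0.1554·K_p = 33.33.
K_p = (33.33 − 1)/0.1554 = 208.

K_p = 208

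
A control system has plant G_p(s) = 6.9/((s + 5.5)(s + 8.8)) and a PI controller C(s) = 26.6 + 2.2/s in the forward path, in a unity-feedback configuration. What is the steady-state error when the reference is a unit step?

The open loop C(s)G_p(s) has a pole at the origin (type 1), so the static position error constant is infinite and e_ss = 1/(1+∞) = 0.

0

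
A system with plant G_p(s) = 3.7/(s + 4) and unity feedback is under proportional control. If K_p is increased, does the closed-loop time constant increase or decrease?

Closed-loop pole is at s = −(4+K_p·3.7); larger K_p moves it further left, so τ = 1/(4+K_p·3.7) decreases.

decrease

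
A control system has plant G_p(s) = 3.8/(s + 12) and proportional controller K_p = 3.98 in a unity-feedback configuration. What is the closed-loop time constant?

Closed-loop transfer function: T(s) = K_p·G_p(s)/(1 + K_p·G_p(s)) = 15.12/(s + 12 + 15.12) = 15.12/(s + 27.12).
Time constant τ = 1/27.12 = 0.0369 s.

τ = 0.0369 s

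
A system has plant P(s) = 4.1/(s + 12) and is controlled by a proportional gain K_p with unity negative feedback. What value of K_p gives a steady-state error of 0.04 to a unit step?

Steady-state error for a unit step on this type-0 loop is 1/(1 + K_p·P(0)).
P(0) = 0.3417. Require 1/(1 + K_p·0.3417) = 0.04, so 1 + 0.3417·K_p = 25.
K_p = (25 − 1)/0.3417 = 70.2.

K_p = 70.2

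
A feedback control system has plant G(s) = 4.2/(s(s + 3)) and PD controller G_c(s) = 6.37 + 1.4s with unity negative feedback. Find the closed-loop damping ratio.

Forward path: (6.37 + 1.4s)·4.2/(s(s+3)). The closed-loop characteristic equation is s² + (3 + 4.2·1.4)s + 4.2·6.37 = 0.
That is s² + 8.88s + 26.75 = 0, so ω_n = 5.172 rad/s and ζ = 8.88/(2·5.172) = 0.8584.

ζ = 0.858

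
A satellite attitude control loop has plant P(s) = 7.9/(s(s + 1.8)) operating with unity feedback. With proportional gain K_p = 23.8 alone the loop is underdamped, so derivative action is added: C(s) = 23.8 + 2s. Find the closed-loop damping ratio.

ζ = 0.642

Forward path: (23.8 + 2s)·7.9/(s(s+1.8)). The closed-loop characteristic equation is s² + (1.8 + 7.9·2)s + 7.9·23.8 = 0.
That is s² + 17.6s + 188 = 0, so ω_n = 13.71 rad/s and ζ = 17.6/(2·13.71) = 0.6418.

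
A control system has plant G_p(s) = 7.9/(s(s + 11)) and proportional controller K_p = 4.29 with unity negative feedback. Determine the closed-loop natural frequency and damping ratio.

With unity feedback the closed-loop characteristic equation is s² + 11s + 4.29·7.9 = s² + 11s + 33.89 = 0.
So ω_n² = 33.89 ⇒ ω_n = 5.822 rad/s, and ζ = 11/(2ω_n) = 0.945.

ω_n = 5.82 rad/s, ζ = 0.945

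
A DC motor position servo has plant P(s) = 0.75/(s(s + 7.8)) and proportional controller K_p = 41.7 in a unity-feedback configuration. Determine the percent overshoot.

4.7%

The closed-loop denominator s² + 7.8s + 31.28 gives ω_n = √31.28 = 5.592 and ζ = 7.8/(2ω_n) = 0.6974.
%OS = 100·exp(−πζ/√(1−ζ²)) = 100·exp(−π·0.6974/√0.5137) = 4.7%.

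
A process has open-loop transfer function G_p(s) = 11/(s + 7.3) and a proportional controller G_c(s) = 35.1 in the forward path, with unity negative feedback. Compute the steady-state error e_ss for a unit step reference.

0.0186

The loop is type 0. Static position error constant K_pos = G_c(0)·G_p(0) = 35.1·1.507 = 52.89.
Steady-state error to a unit step: e_ss = 1/(1+K_pos) = 1/53.89 = 0.0186.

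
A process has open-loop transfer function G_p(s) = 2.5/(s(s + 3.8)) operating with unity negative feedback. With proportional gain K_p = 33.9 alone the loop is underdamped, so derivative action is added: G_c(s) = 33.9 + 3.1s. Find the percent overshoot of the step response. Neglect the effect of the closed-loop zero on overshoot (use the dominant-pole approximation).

7.96%

Forward path: (33.9 + 3.1s)·2.5/(s(s+3.8)). The closed-loop characteristic equation is s² + (3.8 + 2.5·3.1)s + 2.5·33.9 = 0.
That is s² + 11.55s + 84.75 = 0, so ω_n = 9.206 rad/s and ζ = 11.55/(2·9.206) = 0.6273.
%OS = 100·exp(−πζ/√(1−ζ²)) = 7.96%.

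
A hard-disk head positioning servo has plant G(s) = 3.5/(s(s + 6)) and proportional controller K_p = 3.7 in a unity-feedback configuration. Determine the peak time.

T_p = 1.58 s

The closed-loop denominator s² + 6s + 12.95 gives ω_n = √12.95 = 3.599 and ζ = 6/(2ω_n) = 0.8337.
Damped frequency ω_d = ω_n√(1−ζ²) = 1.987 rad/s, so peak time T_p = π/ω_d = 1.58 s.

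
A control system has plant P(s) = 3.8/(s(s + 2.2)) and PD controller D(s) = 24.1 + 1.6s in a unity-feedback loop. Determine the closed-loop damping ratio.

ζ = 0.433

Forward path: (24.1 + 1.6s)·3.8/(s(s+2.2)). The closed-loop characteristic equation is s² + (2.2 + 3.8·1.6)s + 3.8·24.1 = 0.
That is s² + 8.28s + 91.58 = 0, so ω_n = 9.57 rad/s and ζ = 8.28/(2·9.57) = 0.4326.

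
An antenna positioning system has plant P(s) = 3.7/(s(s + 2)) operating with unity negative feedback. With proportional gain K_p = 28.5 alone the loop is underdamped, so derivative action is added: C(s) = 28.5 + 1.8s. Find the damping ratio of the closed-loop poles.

ζ = 0.422

Forward path: (28.5 + 1.8s)·3.7/(s(s+2)). The closed-loop characteristic equation is s² + (2 + 3.7·1.8)s + 3.7·28.5 = 0.
That is s² + 8.66s + 105.5 = 0, so ω_n = 10.27 rad/s and ζ = 8.66/(2·10.27) = 0.4217.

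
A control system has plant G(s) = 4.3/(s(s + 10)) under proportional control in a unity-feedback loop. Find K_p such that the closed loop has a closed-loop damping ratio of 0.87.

K_p = 7.68

Closed-loop characteristic equation: s² + 10s + K_p·4.3 = 0.
So ω_n = √(4.3K_p) and 2ζω_n = 10, giving ζ = 10/(2√(4.3K_p)).
Setting ζ = 0.87: √(4.3K_p) = 10/(2·0.87) = 5.747, so K_p = 33.03/4.3 = 7.68.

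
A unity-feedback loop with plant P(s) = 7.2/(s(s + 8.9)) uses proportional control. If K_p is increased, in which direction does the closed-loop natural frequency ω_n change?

increase

ω_n = √(7.2·K_p), which grows with K_p.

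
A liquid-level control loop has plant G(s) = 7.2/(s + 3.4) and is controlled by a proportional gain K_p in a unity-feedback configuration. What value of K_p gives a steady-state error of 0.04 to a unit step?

K_p = 11.3

The loop is type 0, so e_ss(step) = 1/(1 + K_pos) with K_pos = K_p·G(0).
G(0) = 2.118. Require 1/(1 + K_p·2.118) = 0.04, so 1 + 2.118·K_p = 25.
K_p = (25 − 1)/2.118 = 11.3.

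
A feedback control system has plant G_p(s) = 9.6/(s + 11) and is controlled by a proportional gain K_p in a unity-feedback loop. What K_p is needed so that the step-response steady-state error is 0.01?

The loop is type 0, so e_ss(step) = 1/(1 + K_pos) with K_pos = K_p·G_p(0).
G_p(0) = 0.8727. Require 1/(1 + K_p·0.8727) = 0.01, so 1 + 0.8727·K_p = 100.
K_p = (100 − 1)/0.8727 = 113.

K_p = 113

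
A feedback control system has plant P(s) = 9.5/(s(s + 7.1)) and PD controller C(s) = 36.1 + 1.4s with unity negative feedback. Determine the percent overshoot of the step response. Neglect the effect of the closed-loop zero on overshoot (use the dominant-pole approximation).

12.6%

Forward path: (36.1 + 1.4s)·9.5/(s(s+7.1)). The closed-loop characteristic equation is s² + (7.1 + 9.5·1.4)s + 9.5·36.1 = 0.
That is s² + 20.4s + 342.9 = 0, so ω_n = 18.52 rad/s and ζ = 20.4/(2·18.52) = 0.5508.
%OS = 100·exp(−πζ/√(1−ζ²)) = 12.6%.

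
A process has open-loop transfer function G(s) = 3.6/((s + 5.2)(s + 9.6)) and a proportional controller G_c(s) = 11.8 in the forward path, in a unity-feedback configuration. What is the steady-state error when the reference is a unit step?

The loop is type 0. Static position error constant K_pos = G_c(0)·G(0) = 11.8·0.07212 = 0.851.
Steady-state error to a unit step: e_ss = 1/(1+K_pos) = 1/1.851 = 0.54.

0.54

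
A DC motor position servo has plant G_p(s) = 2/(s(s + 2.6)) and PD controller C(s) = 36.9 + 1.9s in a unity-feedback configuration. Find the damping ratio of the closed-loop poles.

Forward path: (36.9 + 1.9s)·2/(s(s+2.6)). The closed-loop characteristic equation is s² + (2.6 + 2·1.9)s + 2·36.9 = 0.
That is s² + 6.4s + 73.8 = 0, so ω_n = 8.591 rad/s and ζ = 6.4/(2·8.591) = 0.3725.

ζ = 0.372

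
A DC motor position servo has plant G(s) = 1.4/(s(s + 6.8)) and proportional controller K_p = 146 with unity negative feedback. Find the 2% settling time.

The closed-loop denominator s² + 6.8s + 204.4 gives ω_n = √204.4 = 14.3 and ζ = 6.8/(2ω_n) = 0.2378.
2% settling time T_s ≈ 4/(ζω_n) = 4/3.4 = 1.18 s.

T_s ≈ 1.18 s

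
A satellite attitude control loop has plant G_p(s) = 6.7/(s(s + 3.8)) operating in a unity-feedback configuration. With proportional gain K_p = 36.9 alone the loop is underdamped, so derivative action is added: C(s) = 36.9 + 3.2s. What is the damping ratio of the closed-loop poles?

Forward path: (36.9 + 3.2s)·6.7/(s(s+3.8)). The closed-loop characteristic equation is s² + (3.8 + 6.7·3.2)s + 6.7·36.9 = 0.
That is s² + 25.24s + 247.2 = 0, so ω_n = 15.72 rad/s and ζ = 25.24/(2·15.72) = 0.8026.

ζ = 0.803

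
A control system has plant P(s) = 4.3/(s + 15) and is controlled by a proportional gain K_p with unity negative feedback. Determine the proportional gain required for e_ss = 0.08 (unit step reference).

K_p = 40.1

The loop is type 0, so e_ss(step) = 1/(1 + K_pos) with K_pos = K_p·P(0).
P(0) = 0.2867. Require 1/(1 + K_p·0.2867) = 0.08, so 1 + 0.2867·K_p = 12.5.
K_p = (12.5 − 1)/0.2867 = 40.1.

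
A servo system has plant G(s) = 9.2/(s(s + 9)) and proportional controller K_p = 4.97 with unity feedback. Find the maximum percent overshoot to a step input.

6.07%

Closed-loop characteristic equation: s² + 9s + 45.72 = 0, so ω_n = 6.762 rad/s and ζ = 9/(2·6.762) = 0.6655.
%OS = 100·exp(−πζ/√(1−ζ²)) = 100·exp(−π·0.6655/√0.5571) = 6.07%.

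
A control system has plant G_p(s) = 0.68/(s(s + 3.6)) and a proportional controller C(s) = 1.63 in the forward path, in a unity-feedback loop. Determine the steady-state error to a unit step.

The open loop C(s)G_p(s) has a pole at the origin (type 1), so the static position error constant is infinite and e_ss = 1/(1+∞) = 0.

0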